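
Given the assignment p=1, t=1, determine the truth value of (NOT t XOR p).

Substituting: (NOT 1 XOR 1)
= 1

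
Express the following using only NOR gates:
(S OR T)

((S NOR T) NOR (S NOR T))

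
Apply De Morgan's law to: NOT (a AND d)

NOT a OR NOT d
De Morgan's: NOT(AND of terms) = OR of negations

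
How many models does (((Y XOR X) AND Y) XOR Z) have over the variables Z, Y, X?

Satisfying assignments: (0,1,0), (1,0,0), (1,0,1), (1,1,1)
Count: 4 out of 8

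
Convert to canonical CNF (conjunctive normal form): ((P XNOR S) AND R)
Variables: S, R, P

(S OR R OR P) AND (S OR R OR NOT P) AND (S OR NOT R OR NOT P) AND (NOT S OR R OR P) AND (NOT S OR R OR NOT P) AND (NOT S OR NOT R OR P)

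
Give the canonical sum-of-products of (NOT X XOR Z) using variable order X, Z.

Σm(0, 3) = (NOT X AND NOT Z) OR (X AND Z)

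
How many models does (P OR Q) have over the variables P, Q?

Satisfying assignments: (0,1), (1,0), (1,1)
Count: 3 out of 4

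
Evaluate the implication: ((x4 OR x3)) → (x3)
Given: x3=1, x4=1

Antecedent ((x4 OR x3)) = 1; consequent (x3) = 1.
1 → 1 = 1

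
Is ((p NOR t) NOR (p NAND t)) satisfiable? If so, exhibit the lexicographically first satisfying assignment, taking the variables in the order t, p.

t=1, p=1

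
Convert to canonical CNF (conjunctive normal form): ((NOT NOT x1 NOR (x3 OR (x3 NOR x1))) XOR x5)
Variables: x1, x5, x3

(x1 OR x5 OR x3) AND (x1 OR x5 OR NOT x3) AND (NOT x1 OR x5 OR x3) AND (NOT x1 OR x5 OR NOT x3)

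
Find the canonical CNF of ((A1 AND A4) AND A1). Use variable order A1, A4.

(A1 OR A4) AND (A1 OR NOT A4) AND (NOT A1 OR A4)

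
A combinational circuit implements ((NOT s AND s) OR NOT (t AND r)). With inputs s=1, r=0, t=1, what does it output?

Substituting: ((NOT 1 AND 1) OR NOT (1 AND 0))
= 1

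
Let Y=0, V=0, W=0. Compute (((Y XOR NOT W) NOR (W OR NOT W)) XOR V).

Substituting: (((0 XOR NOT 0) NOR (0 OR NOT 0)) XOR 0)
= 0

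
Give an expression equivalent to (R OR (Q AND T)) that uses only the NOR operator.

((R NOR ((Q NOR Q) NOR (T NOR T))) NOR (R NOR ((Q NOR Q) NOR (T NOR T))))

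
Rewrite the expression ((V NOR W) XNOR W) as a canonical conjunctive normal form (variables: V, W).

(V OR W) AND (V OR NOT W) AND (NOT V OR NOT W)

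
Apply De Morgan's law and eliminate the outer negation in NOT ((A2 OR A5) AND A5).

NOT (A2 OR A5) OR NOT A5
De Morgan's: NOT(AND of terms) = OR of negations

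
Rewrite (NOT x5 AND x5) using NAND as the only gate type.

(((x5 NAND x5) NAND x5) NAND ((x5 NAND x5) NAND x5))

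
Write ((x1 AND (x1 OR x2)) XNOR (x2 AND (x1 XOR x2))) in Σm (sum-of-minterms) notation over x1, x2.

Σm(0) = (NOT x1 AND NOT x2)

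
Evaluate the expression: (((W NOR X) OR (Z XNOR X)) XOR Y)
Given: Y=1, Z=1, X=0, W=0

Substituting: (((0 NOR 0) OR (1 XNOR 0)) XOR 1)
= 0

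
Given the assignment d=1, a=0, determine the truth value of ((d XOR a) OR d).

Substituting: ((1 XOR 0) OR 1)
= 1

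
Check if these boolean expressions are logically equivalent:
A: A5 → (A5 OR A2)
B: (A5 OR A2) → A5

No, Converse is not equivalent to original (counterexample: A5=0, A2=1)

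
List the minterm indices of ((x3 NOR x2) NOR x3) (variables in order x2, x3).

Σm(2) = (x2 AND NOT x3)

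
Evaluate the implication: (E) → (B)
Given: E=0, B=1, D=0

Antecedent (E) = 0; consequent (B) = 1.
0 → 1 = 1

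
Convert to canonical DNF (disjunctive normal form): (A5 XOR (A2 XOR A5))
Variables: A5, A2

(NOT A5 AND A2) OR (A5 AND A2)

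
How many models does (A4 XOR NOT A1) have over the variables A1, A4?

Satisfying assignments: (0,0), (1,1)
Count: 2 out of 4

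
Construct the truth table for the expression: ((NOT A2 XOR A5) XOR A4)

A5 | A2 | A4 | Output
---------------------
0 | 0 | 0 | 1
0 | 0 | 1 | 0
0 | 1 | 0 | 0
0 | 1 | 1 | 1
1 | 0 | 0 | 0
1 | 0 | 1 | 1
1 | 1 | 0 | 1
1 | 1 | 1 | 0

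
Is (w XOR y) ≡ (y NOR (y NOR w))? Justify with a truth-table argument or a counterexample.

No. Counterexample: with w=0, y=1, Expression 1 = 1 but Expression 2 = 0.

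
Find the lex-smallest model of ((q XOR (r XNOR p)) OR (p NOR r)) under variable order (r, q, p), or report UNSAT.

r=0, q=0, p=0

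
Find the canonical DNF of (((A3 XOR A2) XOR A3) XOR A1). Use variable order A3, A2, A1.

(NOT A3 AND NOT A2 AND A1) OR (NOT A3 AND A2 AND NOT A1) OR (A3 AND NOT A2 AND A1) OR (A3 AND A2 AND NOT A1)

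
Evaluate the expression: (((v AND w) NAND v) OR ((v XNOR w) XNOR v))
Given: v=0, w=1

Substituting: (((0 AND 1) NAND 0) OR ((0 XNOR 1) XNOR 0))
= 1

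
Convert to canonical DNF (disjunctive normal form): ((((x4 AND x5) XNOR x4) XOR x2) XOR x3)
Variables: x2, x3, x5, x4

(NOT x2 AND NOT x3 AND NOT x5 AND NOT x4) OR (NOT x2 AND NOT x3 AND x5 AND NOT x4) OR (NOT x2 AND NOT x3 AND x5 AND x4) OR (NOT x2 AND x3 AND NOT x5 AND x4) OR (x2 AND NOT x3 AND NOT x5 AND x4) OR (x2 AND x3 AND NOT x5 AND NOT x4) OR (x2 AND x3 AND x5 AND NOT x4) OR (x2 AND x3 AND x5 AND x4)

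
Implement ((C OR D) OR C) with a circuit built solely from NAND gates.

((((C NAND C) NAND (D NAND D)) NAND ((C NAND C) NAND (D NAND D))) NAND (C NAND C))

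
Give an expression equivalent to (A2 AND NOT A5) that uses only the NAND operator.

((A2 NAND (A5 NAND A5)) NAND (A2 NAND (A5 NAND A5)))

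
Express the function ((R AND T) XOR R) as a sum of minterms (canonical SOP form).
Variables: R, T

Σm(2) = (R AND NOT T)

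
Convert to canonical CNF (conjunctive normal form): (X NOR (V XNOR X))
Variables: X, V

(X OR V) AND (NOT X OR V) AND (NOT X OR NOT V)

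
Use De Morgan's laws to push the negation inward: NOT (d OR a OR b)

NOT d AND NOT a AND NOT b
De Morgan's: NOT(OR of terms) = AND of negations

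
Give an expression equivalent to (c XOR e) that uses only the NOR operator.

((((c NOR e) NOR (c NOR e)) NOR ((c NOR e) NOR (c NOR e))) NOR ((((c NOR c) NOR (e NOR e)) NOR ((c NOR c) NOR (e NOR e))) NOR (((c NOR c) NOR (e NOR e)) NOR ((c NOR c) NOR (e NOR e)))))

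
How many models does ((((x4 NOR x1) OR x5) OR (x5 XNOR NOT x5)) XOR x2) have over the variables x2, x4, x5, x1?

Satisfying assignments: (0,0,0,0), (0,0,1,0), (0,0,1,1), (0,1,1,0), (0,1,1,1), (1,0,0,1), (1,1,0,0), (1,1,0,1)
Count: 8 out of 16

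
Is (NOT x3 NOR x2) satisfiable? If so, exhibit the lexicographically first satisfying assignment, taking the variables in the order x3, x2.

x3=1, x2=0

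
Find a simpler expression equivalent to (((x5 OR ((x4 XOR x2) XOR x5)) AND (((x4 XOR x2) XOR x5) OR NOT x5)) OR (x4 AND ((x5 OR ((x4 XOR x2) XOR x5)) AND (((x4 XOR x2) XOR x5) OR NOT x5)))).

By absorption (E OR (E AND v) = E) then distribution ((E OR v) AND (E OR NOT v) = E):
= ((x4 XOR x2) XOR x5)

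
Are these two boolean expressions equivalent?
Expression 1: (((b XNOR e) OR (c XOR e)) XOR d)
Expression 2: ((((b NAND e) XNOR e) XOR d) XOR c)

No. Counterexample: with d=0, c=0, b=0, e=0, Expression 1 = 1 but Expression 2 = 0.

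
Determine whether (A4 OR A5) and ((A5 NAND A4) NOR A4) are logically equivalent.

No. Counterexample: with A4=0, A5=1, Expression 1 = 1 but Expression 2 = 0.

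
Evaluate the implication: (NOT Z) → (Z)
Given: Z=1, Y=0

Antecedent (NOT Z) = 0; consequent (Z) = 1.
0 → 1 = 1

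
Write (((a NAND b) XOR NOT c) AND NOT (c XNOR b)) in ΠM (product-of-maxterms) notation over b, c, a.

ΠM(0, 1, 4, 6, 7) = (b OR c OR a) AND (b OR c OR NOT a) AND (NOT b OR c OR a) AND (NOT b OR NOT c OR a) AND (NOT b OR NOT c OR NOT a)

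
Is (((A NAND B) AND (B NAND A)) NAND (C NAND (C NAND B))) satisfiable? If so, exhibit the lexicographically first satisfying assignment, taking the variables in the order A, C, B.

A=0, C=1, B=0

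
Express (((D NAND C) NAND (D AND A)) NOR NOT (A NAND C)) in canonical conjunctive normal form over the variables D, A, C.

(D OR A OR C) AND (D OR A OR NOT C) AND (D OR NOT A OR C) AND (D OR NOT A OR NOT C) AND (NOT D OR A OR C) AND (NOT D OR A OR NOT C) AND (NOT D OR NOT A OR NOT C)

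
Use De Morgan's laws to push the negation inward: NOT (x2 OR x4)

NOT x2 AND NOT x4
De Morgan's: NOT(OR of terms) = AND of negations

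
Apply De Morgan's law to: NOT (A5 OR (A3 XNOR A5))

NOT A5 AND NOT (A3 XNOR A5)
De Morgan's: NOT(OR of terms) = AND of negations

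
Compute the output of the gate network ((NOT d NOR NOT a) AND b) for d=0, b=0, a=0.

Substituting: ((NOT 0 NOR NOT 0) AND 0)
= 0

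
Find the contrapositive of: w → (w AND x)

Contrapositive: NOT (w AND x) → NOT w
Note: A statement and its contrapositive are logically equivalent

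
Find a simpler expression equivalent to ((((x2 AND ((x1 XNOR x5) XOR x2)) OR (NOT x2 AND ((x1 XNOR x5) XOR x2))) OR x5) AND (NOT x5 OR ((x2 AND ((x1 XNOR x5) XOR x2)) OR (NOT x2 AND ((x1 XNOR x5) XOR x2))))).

By distribution ((E OR v) AND (E OR NOT v) = E) then distribution ((E AND v) OR (E AND NOT v) = E):
= ((x1 XNOR x5) XOR x2)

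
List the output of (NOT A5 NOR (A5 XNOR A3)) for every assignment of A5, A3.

A5 | A3 | Output
----------------
0 | 0 | 0
0 | 1 | 0
1 | 0 | 1
1 | 1 | 0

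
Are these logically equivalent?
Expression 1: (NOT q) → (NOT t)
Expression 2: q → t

No, Inverse is not equivalent to original (counterexample: q=0, t=1)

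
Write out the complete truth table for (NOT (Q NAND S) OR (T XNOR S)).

Q | S | T | Output
------------------
0 | 0 | 0 | 1
0 | 0 | 1 | 0
0 | 1 | 0 | 0
0 | 1 | 1 | 1
1 | 0 | 0 | 1
1 | 0 | 1 | 0
1 | 1 | 0 | 1
1 | 1 | 1 | 1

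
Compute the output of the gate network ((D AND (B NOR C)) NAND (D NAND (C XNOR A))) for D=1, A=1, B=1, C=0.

Substituting: ((1 AND (1 NOR 0)) NAND (1 NAND (0 XNOR 1)))
= 1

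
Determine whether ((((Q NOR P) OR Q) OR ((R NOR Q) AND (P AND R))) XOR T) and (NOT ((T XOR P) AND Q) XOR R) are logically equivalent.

No. Counterexample: with Q=0, R=0, T=0, P=1, Expression 1 = 0 but Expression 2 = 1.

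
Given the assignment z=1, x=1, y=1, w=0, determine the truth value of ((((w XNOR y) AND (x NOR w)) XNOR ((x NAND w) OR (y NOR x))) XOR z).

Substituting: ((((0 XNOR 1) AND (1 NOR 0)) XNOR ((1 NAND 0) OR (1 NOR 1))) XOR 1)
= 1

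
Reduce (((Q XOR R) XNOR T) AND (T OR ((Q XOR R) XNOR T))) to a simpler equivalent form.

By absorption (E AND (E OR v) = E):
= ((Q XOR R) XNOR T)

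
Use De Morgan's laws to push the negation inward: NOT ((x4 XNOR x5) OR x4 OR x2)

NOT (x4 XNOR x5) AND NOT x4 AND NOT x2
De Morgan's: NOT(OR of terms) = AND of negations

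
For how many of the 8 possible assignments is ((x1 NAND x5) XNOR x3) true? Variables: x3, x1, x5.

Satisfying assignments: (0,1,1), (1,0,0), (1,0,1), (1,1,0)
Count: 4 out of 8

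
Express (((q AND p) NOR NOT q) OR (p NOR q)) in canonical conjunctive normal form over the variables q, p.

(q OR NOT p) AND (NOT q OR NOT p)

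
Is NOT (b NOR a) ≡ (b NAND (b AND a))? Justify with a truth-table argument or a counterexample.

No. Counterexample: with b=0, a=0, Expression 1 = 0 but Expression 2 = 1.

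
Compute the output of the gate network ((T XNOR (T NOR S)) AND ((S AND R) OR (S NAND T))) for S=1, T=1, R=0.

Substituting: ((1 XNOR (1 NOR 1)) AND ((1 AND 0) OR (1 NAND 1)))
= 0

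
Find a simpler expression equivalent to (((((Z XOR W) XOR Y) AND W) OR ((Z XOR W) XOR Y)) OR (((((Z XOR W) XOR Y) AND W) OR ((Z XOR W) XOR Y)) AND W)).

By absorption (E OR (E AND v) = E) then absorption (E OR (E AND v) = E):
= ((Z XOR W) XOR Y)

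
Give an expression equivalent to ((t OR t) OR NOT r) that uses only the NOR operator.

((((t NOR t) NOR (t NOR t)) NOR (r NOR r)) NOR (((t NOR t) NOR (t NOR t)) NOR (r NOR r)))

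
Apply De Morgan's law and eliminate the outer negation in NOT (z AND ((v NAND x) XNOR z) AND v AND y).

NOT z OR NOT ((v NAND x) XNOR z) OR NOT v OR NOT y
De Morgan's: NOT(AND of terms) = OR of negations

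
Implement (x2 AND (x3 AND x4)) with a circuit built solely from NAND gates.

((x2 NAND ((x3 NAND x4) NAND (x3 NAND x4))) NAND (x2 NAND ((x3 NAND x4) NAND (x3 NAND x4))))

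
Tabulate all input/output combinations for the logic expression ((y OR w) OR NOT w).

y | w | Output
--------------
0 | 0 | 1
0 | 1 | 1
1 | 0 | 1
1 | 1 | 1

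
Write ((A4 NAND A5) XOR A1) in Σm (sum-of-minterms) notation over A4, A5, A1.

Σm(0, 2, 4, 7) = (NOT A4 AND NOT A5 AND NOT A1) OR (NOT A4 AND A5 AND NOT A1) OR (A4 AND NOT A5 AND NOT A1) OR (A4 AND A5 AND A1)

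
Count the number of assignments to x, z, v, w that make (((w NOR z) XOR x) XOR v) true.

Satisfying assignments: (0,0,0,0), (0,0,1,1), (0,1,1,0), (0,1,1,1), (1,0,0,1), (1,0,1,0), (1,1,0,0), (1,1,0,1)
Count: 8 out of 16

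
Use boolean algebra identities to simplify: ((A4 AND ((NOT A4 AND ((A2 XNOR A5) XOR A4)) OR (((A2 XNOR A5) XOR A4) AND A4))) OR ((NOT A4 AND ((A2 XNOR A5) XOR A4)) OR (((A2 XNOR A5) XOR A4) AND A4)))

By absorption (E OR (E AND v) = E) then distribution ((E AND v) OR (E AND NOT v) = E):
= ((A2 XNOR A5) XOR A4)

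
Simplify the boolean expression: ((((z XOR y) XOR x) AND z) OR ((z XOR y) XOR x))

By absorption (E OR (E AND v) = E):
= ((z XOR y) XOR x)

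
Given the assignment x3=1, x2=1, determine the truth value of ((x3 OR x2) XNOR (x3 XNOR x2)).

Substituting: ((1 OR 1) XNOR (1 XNOR 1))
= 1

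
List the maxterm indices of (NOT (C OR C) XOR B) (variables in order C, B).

ΠM(1, 2) = (C OR NOT B) AND (NOT C OR B)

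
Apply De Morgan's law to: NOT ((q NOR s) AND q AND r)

NOT (q NOR s) OR NOT q OR NOT r
De Morgan's: NOT(AND of terms) = OR of negations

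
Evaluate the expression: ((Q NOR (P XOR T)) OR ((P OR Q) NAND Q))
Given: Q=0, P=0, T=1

Substituting: ((0 NOR (0 XOR 1)) OR ((0 OR 0) NAND 0))
= 1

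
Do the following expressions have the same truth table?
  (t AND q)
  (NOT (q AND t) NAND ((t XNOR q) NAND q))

Yes, they are equivalent — the two output columns agree on all 4 assignments:
t | q | Expression 1 | Expression 2
-----------------------------------
0 | 0 | 0 | 0
0 | 1 | 0 | 0
1 | 0 | 0 | 0
1 | 1 | 1 | 1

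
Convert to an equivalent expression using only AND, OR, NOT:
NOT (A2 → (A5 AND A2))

A2 AND NOT (A5 AND A2)
(Negated implication: NOT(A → B) = A AND NOT B)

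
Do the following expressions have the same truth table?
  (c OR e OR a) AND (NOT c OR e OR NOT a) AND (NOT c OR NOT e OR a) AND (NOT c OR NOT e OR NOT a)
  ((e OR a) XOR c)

Yes, they are equivalent — the two output columns agree on all 8 assignments:
c | e | a | Expression 1 | Expression 2
---------------------------------------
0 | 0 | 0 | 0 | 0
0 | 0 | 1 | 1 | 1
0 | 1 | 0 | 1 | 1
0 | 1 | 1 | 1 | 1
1 | 0 | 0 | 1 | 1
1 | 0 | 1 | 0 | 0
1 | 1 | 0 | 0 | 0
1 | 1 | 1 | 0 | 0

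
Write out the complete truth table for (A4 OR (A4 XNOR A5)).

A4 | A5 | Output
----------------
0 | 0 | 1
0 | 1 | 0
1 | 0 | 1
1 | 1 | 1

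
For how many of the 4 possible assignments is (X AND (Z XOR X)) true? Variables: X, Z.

Satisfying assignments: (1,0)
Count: 1 out of 4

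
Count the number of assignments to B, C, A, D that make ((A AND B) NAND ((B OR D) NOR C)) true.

Satisfying assignments: (0,0,0,0), (0,0,0,1), (0,0,1,0), (0,0,1,1), (0,1,0,0), (0,1,0,1), (0,1,1,0), (0,1,1,1), (1,0,0,0), (1,0,0,1), (1,0,1,0), (1,0,1,1), (1,1,0,0), (1,1,0,1), (1,1,1,0), (1,1,1,1)
Count: 16 out of 16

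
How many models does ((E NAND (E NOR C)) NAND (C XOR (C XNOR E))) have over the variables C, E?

Satisfying assignments: (0,1), (1,1)
Count: 2 out of 4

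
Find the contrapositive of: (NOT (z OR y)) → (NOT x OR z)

Contrapositive: NOT (NOT x OR z) → (z OR y)
Note: A statement and its contrapositive are logically equivalent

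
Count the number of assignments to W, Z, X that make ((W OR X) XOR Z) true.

Satisfying assignments: (0,0,1), (0,1,0), (1,0,0), (1,0,1)
Count: 4 out of 8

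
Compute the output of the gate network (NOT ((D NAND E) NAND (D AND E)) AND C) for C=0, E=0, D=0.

Substituting: (NOT ((0 NAND 0) NAND (0 AND 0)) AND 0)
= 0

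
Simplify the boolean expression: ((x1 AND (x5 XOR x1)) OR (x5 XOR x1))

By absorption (E OR (E AND v) = E):
= (x5 XOR x1)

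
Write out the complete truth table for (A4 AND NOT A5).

A5 | A4 | Output
----------------
0 | 0 | 0
0 | 1 | 1
1 | 0 | 0
1 | 1 | 0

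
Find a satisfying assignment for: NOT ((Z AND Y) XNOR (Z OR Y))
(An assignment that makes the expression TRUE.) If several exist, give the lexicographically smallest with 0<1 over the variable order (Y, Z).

Y=0, Z=1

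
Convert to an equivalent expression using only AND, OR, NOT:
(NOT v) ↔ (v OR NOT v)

((NOT v) AND (v OR NOT v)) OR (v AND NOT (v OR NOT v))
(Biconditional = both true or both false)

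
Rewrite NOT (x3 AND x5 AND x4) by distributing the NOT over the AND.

NOT x3 OR NOT x5 OR NOT x4
De Morgan's: NOT(AND of terms) = OR of negations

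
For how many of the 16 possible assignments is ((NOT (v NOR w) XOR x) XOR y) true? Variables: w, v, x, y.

Satisfying assignments: (0,0,0,1), (0,0,1,0), (0,1,0,0), (0,1,1,1), (1,0,0,0), (1,0,1,1), (1,1,0,0), (1,1,1,1)
Count: 8 out of 16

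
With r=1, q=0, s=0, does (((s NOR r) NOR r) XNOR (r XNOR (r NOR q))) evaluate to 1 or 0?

Substituting: (((0 NOR 1) NOR 1) XNOR (1 XNOR (1 NOR 0)))
= 1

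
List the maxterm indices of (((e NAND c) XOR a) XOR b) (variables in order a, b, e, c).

ΠM(3, 4, 5, 6, 8, 9, 10, 15) = (a OR b OR NOT e OR NOT c) AND (a OR NOT b OR e OR c) AND (a OR NOT b OR e OR NOT c) AND (a OR NOT b OR NOT e OR c) AND (NOT a OR b OR e OR c) AND (NOT a OR b OR e OR NOT c) AND (NOT a OR b OR NOT e OR c) AND (NOT a OR NOT b OR NOT e OR NOT c)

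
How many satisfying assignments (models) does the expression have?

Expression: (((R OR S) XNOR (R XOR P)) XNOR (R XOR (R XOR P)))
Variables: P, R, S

Satisfying assignments: (0,0,1), (1,0,1)
Count: 2 out of 8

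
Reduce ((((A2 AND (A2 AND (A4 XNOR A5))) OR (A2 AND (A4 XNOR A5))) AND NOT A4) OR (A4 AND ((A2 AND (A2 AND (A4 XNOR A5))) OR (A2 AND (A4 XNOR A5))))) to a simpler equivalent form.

By distribution ((E AND v) OR (E AND NOT v) = E) then absorption (E OR (E AND v) = E):
= (A2 AND (A4 XNOR A5))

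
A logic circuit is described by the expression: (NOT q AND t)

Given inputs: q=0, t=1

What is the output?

Substituting: (NOT 0 AND 1)
= 1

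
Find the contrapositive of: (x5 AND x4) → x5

Contrapositive: NOT x5 → NOT (x5 AND x4)
Note: A statement and its contrapositive are logically equivalent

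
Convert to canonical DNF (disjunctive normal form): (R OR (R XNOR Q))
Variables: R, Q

(NOT R AND NOT Q) OR (R AND NOT Q) OR (R AND Q)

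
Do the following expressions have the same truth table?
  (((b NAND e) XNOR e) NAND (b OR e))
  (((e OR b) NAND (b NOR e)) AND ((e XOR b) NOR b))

No. Counterexample: with b=1, e=0, Expression 1 = 1 but Expression 2 = 0.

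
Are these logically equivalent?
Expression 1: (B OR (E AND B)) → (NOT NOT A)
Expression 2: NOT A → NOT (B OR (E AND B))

Yes, Contrapositive is always equivalent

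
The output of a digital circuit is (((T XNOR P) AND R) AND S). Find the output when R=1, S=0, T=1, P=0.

Substituting: (((1 XNOR 0) AND 1) AND 0)
= 0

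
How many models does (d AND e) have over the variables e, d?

Satisfying assignments: (1,1)
Count: 1 out of 4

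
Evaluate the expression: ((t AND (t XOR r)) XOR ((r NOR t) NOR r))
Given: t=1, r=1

Substituting: ((1 AND (1 XOR 1)) XOR ((1 NOR 1) NOR 1))
= 0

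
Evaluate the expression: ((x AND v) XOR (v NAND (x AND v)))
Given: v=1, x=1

Substituting: ((1 AND 1) XOR (1 NAND (1 AND 1)))
= 1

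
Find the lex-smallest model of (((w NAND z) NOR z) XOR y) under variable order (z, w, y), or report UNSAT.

z=0, w=0, y=1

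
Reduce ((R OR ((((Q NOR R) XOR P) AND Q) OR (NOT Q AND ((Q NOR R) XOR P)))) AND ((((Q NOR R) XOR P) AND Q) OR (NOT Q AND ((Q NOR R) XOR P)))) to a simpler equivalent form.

By absorption (E AND (E OR v) = E) then distribution ((E AND v) OR (E AND NOT v) = E):
= ((Q NOR R) XOR P)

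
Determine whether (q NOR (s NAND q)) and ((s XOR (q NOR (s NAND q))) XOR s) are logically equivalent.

Yes, they are equivalent — the two output columns agree on all 4 assignments:
q | s | Expression 1 | Expression 2
-----------------------------------
0 | 0 | 0 | 0
0 | 1 | 0 | 0
1 | 0 | 0 | 0
1 | 1 | 0 | 0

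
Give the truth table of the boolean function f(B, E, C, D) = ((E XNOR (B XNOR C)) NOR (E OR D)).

B | E | C | D | Output
----------------------
0 | 0 | 0 | 0 | 1
0 | 0 | 0 | 1 | 0
0 | 0 | 1 | 0 | 0
0 | 0 | 1 | 1 | 0
0 | 1 | 0 | 0 | 0
0 | 1 | 0 | 1 | 0
0 | 1 | 1 | 0 | 0
0 | 1 | 1 | 1 | 0
1 | 0 | 0 | 0 | 0
1 | 0 | 0 | 1 | 0
1 | 0 | 1 | 0 | 1
1 | 0 | 1 | 1 | 0
1 | 1 | 0 | 0 | 0
1 | 1 | 0 | 1 | 0
1 | 1 | 1 | 0 | 0
1 | 1 | 1 | 1 | 0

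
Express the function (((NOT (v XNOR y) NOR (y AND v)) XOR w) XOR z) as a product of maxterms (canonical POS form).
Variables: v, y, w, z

ΠM(1, 2, 4, 7, 8, 11, 12, 15) = (v OR y OR w OR NOT z) AND (v OR y OR NOT w OR z) AND (v OR NOT y OR w OR z) AND (v OR NOT y OR NOT w OR NOT z) AND (NOT v OR y OR w OR z) AND (NOT v OR y OR NOT w OR NOT z) AND (NOT v OR NOT y OR w OR z) AND (NOT v OR NOT y OR NOT w OR NOT z)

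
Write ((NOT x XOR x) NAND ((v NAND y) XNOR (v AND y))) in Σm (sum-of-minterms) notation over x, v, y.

Σm(0, 1, 2, 3, 4, 5, 6, 7) = (NOT x AND NOT v AND NOT y) OR (NOT x AND NOT v AND y) OR (NOT x AND v AND NOT y) OR (NOT x AND v AND y) OR (x AND NOT v AND NOT y) OR (x AND NOT v AND y) OR (x AND v AND NOT y) OR (x AND v AND y)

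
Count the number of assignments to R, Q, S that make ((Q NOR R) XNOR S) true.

Satisfying assignments: (0,0,1), (0,1,0), (1,0,0), (1,1,0)
Count: 4 out of 8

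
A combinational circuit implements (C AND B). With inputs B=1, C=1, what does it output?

Substituting: (1 AND 1)
= 1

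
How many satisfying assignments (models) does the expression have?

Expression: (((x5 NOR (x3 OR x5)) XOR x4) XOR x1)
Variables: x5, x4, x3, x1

Satisfying assignments: (0,0,0,0), (0,0,1,1), (0,1,0,1), (0,1,1,0), (1,0,0,1), (1,0,1,1), (1,1,0,0), (1,1,1,0)
Count: 8 out of 16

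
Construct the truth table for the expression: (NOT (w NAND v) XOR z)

w | z | v | Output
------------------
0 | 0 | 0 | 0
0 | 0 | 1 | 0
0 | 1 | 0 | 1
0 | 1 | 1 | 1
1 | 0 | 0 | 0
1 | 0 | 1 | 1
1 | 1 | 0 | 1
1 | 1 | 1 | 0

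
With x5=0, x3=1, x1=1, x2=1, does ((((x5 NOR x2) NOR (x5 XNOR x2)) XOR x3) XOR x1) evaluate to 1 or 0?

Substituting: ((((0 NOR 1) NOR (0 XNOR 1)) XOR 1) XOR 1)
= 1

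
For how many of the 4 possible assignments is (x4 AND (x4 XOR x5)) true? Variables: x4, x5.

Satisfying assignments: (1,0)
Count: 1 out of 4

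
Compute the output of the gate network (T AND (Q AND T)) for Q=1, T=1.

Substituting: (1 AND (1 AND 1))
= 1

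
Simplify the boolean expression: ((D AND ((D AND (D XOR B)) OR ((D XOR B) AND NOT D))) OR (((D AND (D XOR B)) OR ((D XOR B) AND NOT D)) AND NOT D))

By distribution ((E AND v) OR (E AND NOT v) = E) then distribution ((E AND v) OR (E AND NOT v) = E):
= (D XOR B)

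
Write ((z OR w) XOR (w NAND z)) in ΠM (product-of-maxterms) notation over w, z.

ΠM(1, 2) = (w OR NOT z) AND (NOT w OR z)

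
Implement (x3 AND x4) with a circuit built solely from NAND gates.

((x3 NAND x4) NAND (x3 NAND x4))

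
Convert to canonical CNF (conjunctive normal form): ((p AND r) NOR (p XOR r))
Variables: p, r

(p OR NOT r) AND (NOT p OR r) AND (NOT p OR NOT r)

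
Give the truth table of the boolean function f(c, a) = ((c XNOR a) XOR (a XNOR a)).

c | a | Output
--------------
0 | 0 | 0
0 | 1 | 1
1 | 0 | 1
1 | 1 | 0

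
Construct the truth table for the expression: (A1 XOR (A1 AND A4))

A1 | A4 | Output
----------------
0 | 0 | 0
0 | 1 | 0
1 | 0 | 1
1 | 1 | 0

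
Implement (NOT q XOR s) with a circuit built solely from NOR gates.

(((((q NOR q) NOR s) NOR ((q NOR q) NOR s)) NOR (((q NOR q) NOR s) NOR ((q NOR q) NOR s))) NOR (((((q NOR q) NOR (q NOR q)) NOR (s NOR s)) NOR (((q NOR q) NOR (q NOR q)) NOR (s NOR s))) NOR ((((q NOR q) NOR (q NOR q)) NOR (s NOR s)) NOR (((q NOR q) NOR (q NOR q)) NOR (s NOR s)))))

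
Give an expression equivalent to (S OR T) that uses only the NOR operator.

((S NOR T) NOR (S NOR T))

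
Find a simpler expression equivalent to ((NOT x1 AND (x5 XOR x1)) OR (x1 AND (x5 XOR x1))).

By distribution ((E AND v) OR (E AND NOT v) = E):
= (x5 XOR x1)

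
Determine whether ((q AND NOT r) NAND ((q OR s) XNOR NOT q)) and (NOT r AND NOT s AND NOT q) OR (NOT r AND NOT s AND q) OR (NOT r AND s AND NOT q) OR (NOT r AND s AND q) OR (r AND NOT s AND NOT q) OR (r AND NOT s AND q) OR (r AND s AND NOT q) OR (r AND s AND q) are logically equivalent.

Yes, they are equivalent — the two output columns agree on all 8 assignments:
r | s | q | Expression 1 | Expression 2
---------------------------------------
0 | 0 | 0 | 1 | 1
0 | 0 | 1 | 1 | 1
0 | 1 | 0 | 1 | 1
0 | 1 | 1 | 1 | 1
1 | 0 | 0 | 1 | 1
1 | 0 | 1 | 1 | 1
1 | 1 | 0 | 1 | 1
1 | 1 | 1 | 1 | 1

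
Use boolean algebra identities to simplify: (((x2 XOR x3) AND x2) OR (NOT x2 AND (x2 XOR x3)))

By distribution ((E AND v) OR (E AND NOT v) = E):
= (x2 XOR x3)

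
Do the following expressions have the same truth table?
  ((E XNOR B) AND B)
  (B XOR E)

No. Counterexample: with E=0, B=1, Expression 1 = 0 but Expression 2 = 1.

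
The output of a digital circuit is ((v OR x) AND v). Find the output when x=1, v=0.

Substituting: ((0 OR 1) AND 0)
= 0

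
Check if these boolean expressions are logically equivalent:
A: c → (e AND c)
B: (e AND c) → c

No, Converse is not equivalent to original (counterexample: e=0, a=0, c=1)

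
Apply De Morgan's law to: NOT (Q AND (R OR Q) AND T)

NOT Q OR NOT (R OR Q) OR NOT T
De Morgan's: NOT(AND of terms) = OR of negations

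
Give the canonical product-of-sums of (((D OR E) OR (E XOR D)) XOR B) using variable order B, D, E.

ΠM(0, 5, 6, 7) = (B OR D OR E) AND (NOT B OR D OR NOT E) AND (NOT B OR NOT D OR E) AND (NOT B OR NOT D OR NOT E)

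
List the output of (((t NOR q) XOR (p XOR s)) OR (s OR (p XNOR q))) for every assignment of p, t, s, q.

p | t | s | q | Output
----------------------
0 | 0 | 0 | 0 | 1
0 | 0 | 0 | 1 | 0
0 | 0 | 1 | 0 | 1
0 | 0 | 1 | 1 | 1
0 | 1 | 0 | 0 | 1
0 | 1 | 0 | 1 | 0
0 | 1 | 1 | 0 | 1
0 | 1 | 1 | 1 | 1
1 | 0 | 0 | 0 | 0
1 | 0 | 0 | 1 | 1
1 | 0 | 1 | 0 | 1
1 | 0 | 1 | 1 | 1
1 | 1 | 0 | 0 | 1
1 | 1 | 0 | 1 | 1
1 | 1 | 1 | 0 | 1
1 | 1 | 1 | 1 | 1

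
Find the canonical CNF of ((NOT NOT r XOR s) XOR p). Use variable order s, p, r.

(s OR p OR r) AND (s OR NOT p OR NOT r) AND (NOT s OR p OR NOT r) AND (NOT s OR NOT p OR r)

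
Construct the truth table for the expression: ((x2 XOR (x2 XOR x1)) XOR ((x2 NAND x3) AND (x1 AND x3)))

x3 | x1 | x2 | Output
---------------------
0 | 0 | 0 | 0
0 | 0 | 1 | 0
0 | 1 | 0 | 1
0 | 1 | 1 | 1
1 | 0 | 0 | 0
1 | 0 | 1 | 0
1 | 1 | 0 | 0
1 | 1 | 1 | 1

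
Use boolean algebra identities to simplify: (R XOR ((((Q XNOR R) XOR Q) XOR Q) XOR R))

By XOR self-cancellation ((E XOR v) XOR v = E) then XOR self-cancellation ((E XOR v) XOR v = E):
= (Q XNOR R)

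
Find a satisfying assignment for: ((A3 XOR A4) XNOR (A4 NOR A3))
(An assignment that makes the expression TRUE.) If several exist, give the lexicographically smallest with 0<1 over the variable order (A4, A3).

A4=1, A3=1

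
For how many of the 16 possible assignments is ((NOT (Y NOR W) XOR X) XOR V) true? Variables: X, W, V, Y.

Satisfying assignments: (0,0,0,1), (0,0,1,0), (0,1,0,0), (0,1,0,1), (1,0,0,0), (1,0,1,1), (1,1,1,0), (1,1,1,1)
Count: 8 out of 16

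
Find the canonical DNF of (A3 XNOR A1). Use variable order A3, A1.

(NOT A3 AND NOT A1) OR (A3 AND A1)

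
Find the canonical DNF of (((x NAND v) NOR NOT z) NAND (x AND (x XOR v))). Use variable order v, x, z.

(NOT v AND NOT x AND NOT z) OR (NOT v AND NOT x AND z) OR (NOT v AND x AND NOT z) OR (NOT v AND x AND z) OR (v AND NOT x AND NOT z) OR (v AND NOT x AND z) OR (v AND x AND NOT z) OR (v AND x AND z)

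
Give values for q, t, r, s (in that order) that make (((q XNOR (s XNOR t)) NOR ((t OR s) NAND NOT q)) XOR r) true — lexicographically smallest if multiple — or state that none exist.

q=0, t=0, r=1, s=0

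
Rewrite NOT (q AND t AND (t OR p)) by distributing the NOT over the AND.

NOT q OR NOT t OR NOT (t OR p)
De Morgan's: NOT(AND of terms) = OR of negations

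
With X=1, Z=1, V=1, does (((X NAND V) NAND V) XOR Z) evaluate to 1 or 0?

Substituting: (((1 NAND 1) NAND 1) XOR 1)
= 0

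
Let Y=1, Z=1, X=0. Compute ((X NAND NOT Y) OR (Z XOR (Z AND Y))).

Substituting: ((0 NAND NOT 1) OR (1 XOR (1 AND 1)))
= 1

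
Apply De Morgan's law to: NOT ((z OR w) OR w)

NOT (z OR w) AND NOT w
De Morgan's: NOT(OR of terms) = AND of negations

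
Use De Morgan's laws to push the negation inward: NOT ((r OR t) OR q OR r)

NOT (r OR t) AND NOT q AND NOT r
De Morgan's: NOT(OR of terms) = AND of negations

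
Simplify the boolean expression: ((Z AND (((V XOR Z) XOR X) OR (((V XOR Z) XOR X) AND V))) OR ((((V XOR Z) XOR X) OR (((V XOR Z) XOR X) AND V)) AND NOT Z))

By distribution ((E AND v) OR (E AND NOT v) = E) then absorption (E OR (E AND v) = E):
= ((V XOR Z) XOR X)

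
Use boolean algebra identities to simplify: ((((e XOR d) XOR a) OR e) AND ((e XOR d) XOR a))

By absorption (E AND (E OR v) = E):
= ((e XOR d) XOR a)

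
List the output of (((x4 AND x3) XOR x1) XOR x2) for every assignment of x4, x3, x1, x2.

x4 | x3 | x1 | x2 | Output
--------------------------
0 | 0 | 0 | 0 | 0
0 | 0 | 0 | 1 | 1
0 | 0 | 1 | 0 | 1
0 | 0 | 1 | 1 | 0
0 | 1 | 0 | 0 | 0
0 | 1 | 0 | 1 | 1
0 | 1 | 1 | 0 | 1
0 | 1 | 1 | 1 | 0
1 | 0 | 0 | 0 | 0
1 | 0 | 0 | 1 | 1
1 | 0 | 1 | 0 | 1
1 | 0 | 1 | 1 | 0
1 | 1 | 0 | 0 | 1
1 | 1 | 0 | 1 | 0
1 | 1 | 1 | 0 | 0
1 | 1 | 1 | 1 | 1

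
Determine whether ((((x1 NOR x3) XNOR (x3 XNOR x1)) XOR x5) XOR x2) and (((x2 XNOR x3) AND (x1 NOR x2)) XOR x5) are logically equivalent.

No. Counterexample: with x5=0, x1=0, x3=1, x2=0, Expression 1 = 1 but Expression 2 = 0.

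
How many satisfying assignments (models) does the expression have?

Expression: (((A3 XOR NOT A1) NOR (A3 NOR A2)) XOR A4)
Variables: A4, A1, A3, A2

Satisfying assignments: (0,0,1,0), (0,0,1,1), (0,1,0,1), (1,0,0,0), (1,0,0,1), (1,1,0,0), (1,1,1,0), (1,1,1,1)
Count: 8 out of 16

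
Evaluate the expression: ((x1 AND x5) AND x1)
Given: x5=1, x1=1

Substituting: ((1 AND 1) AND 1)
= 1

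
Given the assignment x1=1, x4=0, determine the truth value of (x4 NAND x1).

Substituting: (0 NAND 1)
= 1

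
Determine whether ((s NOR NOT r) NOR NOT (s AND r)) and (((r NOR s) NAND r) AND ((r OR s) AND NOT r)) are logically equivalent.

No. Counterexample: with r=0, s=1, Expression 1 = 0 but Expression 2 = 1.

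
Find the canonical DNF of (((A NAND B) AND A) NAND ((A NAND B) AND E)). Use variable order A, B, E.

(NOT A AND NOT B AND NOT E) OR (NOT A AND NOT B AND E) OR (NOT A AND B AND NOT E) OR (NOT A AND B AND E) OR (A AND NOT B AND NOT E) OR (A AND B AND NOT E) OR (A AND B AND E)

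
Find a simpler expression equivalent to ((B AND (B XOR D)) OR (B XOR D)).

By absorption (E OR (E AND v) = E):
= (B XOR D)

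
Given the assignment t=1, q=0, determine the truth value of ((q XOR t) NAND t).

Substituting: ((0 XOR 1) NAND 1)
= 0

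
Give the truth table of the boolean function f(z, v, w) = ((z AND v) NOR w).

z | v | w | Output
------------------
0 | 0 | 0 | 1
0 | 0 | 1 | 0
0 | 1 | 0 | 1
0 | 1 | 1 | 0
1 | 0 | 0 | 1
1 | 0 | 1 | 0
1 | 1 | 0 | 0
1 | 1 | 1 | 0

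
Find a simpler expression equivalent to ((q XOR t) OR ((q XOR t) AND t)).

By absorption (E OR (E AND v) = E):
= (q XOR t)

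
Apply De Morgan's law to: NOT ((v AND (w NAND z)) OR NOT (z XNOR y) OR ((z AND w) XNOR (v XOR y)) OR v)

NOT (v AND (w NAND z)) AND (z XNOR y) AND NOT ((z AND w) XNOR (v XOR y)) AND NOT v
De Morgan's: NOT(OR of terms) = AND of negations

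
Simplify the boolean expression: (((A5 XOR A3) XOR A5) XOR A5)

By XOR self-cancellation ((E XOR v) XOR v = E):
= (A5 XOR A3)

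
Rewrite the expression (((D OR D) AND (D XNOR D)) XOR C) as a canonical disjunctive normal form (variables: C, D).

(NOT C AND D) OR (C AND NOT D)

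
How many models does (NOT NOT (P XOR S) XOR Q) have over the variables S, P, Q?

Satisfying assignments: (0,0,1), (0,1,0), (1,0,0), (1,1,1)
Count: 4 out of 8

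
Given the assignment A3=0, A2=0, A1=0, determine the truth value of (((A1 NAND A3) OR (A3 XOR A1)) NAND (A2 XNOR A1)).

Substituting: (((0 NAND 0) OR (0 XOR 0)) NAND (0 XNOR 0))
= 0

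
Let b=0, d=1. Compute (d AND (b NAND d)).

Substituting: (1 AND (0 NAND 1))
= 1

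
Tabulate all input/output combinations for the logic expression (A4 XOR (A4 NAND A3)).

A3 | A4 | Output
----------------
0 | 0 | 1
0 | 1 | 0
1 | 0 | 1
1 | 1 | 1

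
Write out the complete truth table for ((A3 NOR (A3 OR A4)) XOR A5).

A4 | A5 | A3 | Output
---------------------
0 | 0 | 0 | 1
0 | 0 | 1 | 0
0 | 1 | 0 | 0
0 | 1 | 1 | 1
1 | 0 | 0 | 0
1 | 0 | 1 | 0
1 | 1 | 0 | 1
1 | 1 | 1 | 1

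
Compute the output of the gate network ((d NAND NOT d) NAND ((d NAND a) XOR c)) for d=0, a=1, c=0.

Substituting: ((0 NAND NOT 0) NAND ((0 NAND 1) XOR 0))
= 0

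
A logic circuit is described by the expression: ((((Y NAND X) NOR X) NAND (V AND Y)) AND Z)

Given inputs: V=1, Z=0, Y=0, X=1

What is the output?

Substituting: ((((0 NAND 1) NOR 1) NAND (1 AND 0)) AND 0)
= 0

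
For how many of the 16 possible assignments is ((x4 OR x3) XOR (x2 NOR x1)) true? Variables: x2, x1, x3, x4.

Satisfying assignments: (0,0,0,0), (0,1,0,1), (0,1,1,0), (0,1,1,1), (1,0,0,1), (1,0,1,0), (1,0,1,1), (1,1,0,1), (1,1,1,0), (1,1,1,1)
Count: 10 out of 16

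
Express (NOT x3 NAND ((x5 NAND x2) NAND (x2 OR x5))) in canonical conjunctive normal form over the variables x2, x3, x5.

(x2 OR x3 OR x5) AND (NOT x2 OR x3 OR NOT x5)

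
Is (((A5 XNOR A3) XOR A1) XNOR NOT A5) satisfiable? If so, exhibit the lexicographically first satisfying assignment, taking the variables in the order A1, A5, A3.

A1=0, A5=0, A3=0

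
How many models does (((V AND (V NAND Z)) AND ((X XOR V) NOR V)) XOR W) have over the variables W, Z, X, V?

Satisfying assignments: (1,0,0,0), (1,0,0,1), (1,0,1,0), (1,0,1,1), (1,1,0,0), (1,1,0,1), (1,1,1,0), (1,1,1,1)
Count: 8 out of 16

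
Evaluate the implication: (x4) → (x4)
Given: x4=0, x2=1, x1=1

Antecedent (x4) = 0; consequent (x4) = 0.
0 → 0 = 1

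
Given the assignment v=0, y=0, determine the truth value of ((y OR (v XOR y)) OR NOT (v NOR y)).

Substituting: ((0 OR (0 XOR 0)) OR NOT (0 NOR 0))
= 0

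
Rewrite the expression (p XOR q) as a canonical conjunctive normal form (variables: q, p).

(q OR p) AND (NOT q OR NOT p)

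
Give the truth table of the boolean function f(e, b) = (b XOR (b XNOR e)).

e | b | Output
--------------
0 | 0 | 1
0 | 1 | 1
1 | 0 | 0
1 | 1 | 0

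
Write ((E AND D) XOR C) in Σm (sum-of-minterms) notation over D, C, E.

Σm(2, 3, 5, 6) = (NOT D AND C AND NOT E) OR (NOT D AND C AND E) OR (D AND NOT C AND E) OR (D AND C AND NOT E)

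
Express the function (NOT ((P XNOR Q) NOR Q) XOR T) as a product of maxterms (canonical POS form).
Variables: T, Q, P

ΠM(1, 4, 6, 7) = (T OR Q OR NOT P) AND (NOT T OR Q OR P) AND (NOT T OR NOT Q OR P) AND (NOT T OR NOT Q OR NOT P)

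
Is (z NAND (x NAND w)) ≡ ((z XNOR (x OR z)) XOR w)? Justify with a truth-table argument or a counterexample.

No. Counterexample: with z=0, x=0, w=1, Expression 1 = 1 but Expression 2 = 0.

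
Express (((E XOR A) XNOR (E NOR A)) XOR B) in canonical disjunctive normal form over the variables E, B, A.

(NOT E AND B AND NOT A) OR (NOT E AND B AND A) OR (E AND NOT B AND A) OR (E AND B AND NOT A)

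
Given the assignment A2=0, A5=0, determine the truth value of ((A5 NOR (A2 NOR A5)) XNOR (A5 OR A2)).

Substituting: ((0 NOR (0 NOR 0)) XNOR (0 OR 0))
= 1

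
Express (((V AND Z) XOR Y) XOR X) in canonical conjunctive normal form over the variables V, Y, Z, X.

(V OR Y OR Z OR X) AND (V OR Y OR NOT Z OR X) AND (V OR NOT Y OR Z OR NOT X) AND (V OR NOT Y OR NOT Z OR NOT X) AND (NOT V OR Y OR Z OR X) AND (NOT V OR Y OR NOT Z OR NOT X) AND (NOT V OR NOT Y OR Z OR NOT X) AND (NOT V OR NOT Y OR NOT Z OR X)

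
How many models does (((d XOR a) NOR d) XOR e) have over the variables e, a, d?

Satisfying assignments: (0,0,0), (1,0,1), (1,1,0), (1,1,1)
Count: 4 out of 8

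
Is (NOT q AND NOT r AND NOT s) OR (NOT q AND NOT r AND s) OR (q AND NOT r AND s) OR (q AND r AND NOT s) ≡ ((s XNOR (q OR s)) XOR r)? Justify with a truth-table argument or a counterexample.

Yes, they are equivalent — the two output columns agree on all 8 assignments:
q | r | s | Expression 1 | Expression 2
---------------------------------------
0 | 0 | 0 | 1 | 1
0 | 0 | 1 | 1 | 1
0 | 1 | 0 | 0 | 0
0 | 1 | 1 | 0 | 0
1 | 0 | 0 | 0 | 0
1 | 0 | 1 | 1 | 1
1 | 1 | 0 | 1 | 1
1 | 1 | 1 | 0 | 0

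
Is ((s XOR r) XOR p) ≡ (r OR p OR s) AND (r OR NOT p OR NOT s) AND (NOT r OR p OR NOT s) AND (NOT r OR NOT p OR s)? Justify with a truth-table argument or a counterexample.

Yes, they are equivalent — the two output columns agree on all 8 assignments:
r | p | s | Expression 1 | Expression 2
---------------------------------------
0 | 0 | 0 | 0 | 0
0 | 0 | 1 | 1 | 1
0 | 1 | 0 | 1 | 1
0 | 1 | 1 | 0 | 0
1 | 0 | 0 | 1 | 1
1 | 0 | 1 | 0 | 0
1 | 1 | 0 | 0 | 0
1 | 1 | 1 | 1 | 1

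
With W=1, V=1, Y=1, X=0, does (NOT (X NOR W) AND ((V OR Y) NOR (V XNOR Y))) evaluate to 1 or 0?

Substituting: (NOT (0 NOR 1) AND ((1 OR 1) NOR (1 XNOR 1)))
= 0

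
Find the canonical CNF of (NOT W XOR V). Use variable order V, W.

(V OR NOT W) AND (NOT V OR W)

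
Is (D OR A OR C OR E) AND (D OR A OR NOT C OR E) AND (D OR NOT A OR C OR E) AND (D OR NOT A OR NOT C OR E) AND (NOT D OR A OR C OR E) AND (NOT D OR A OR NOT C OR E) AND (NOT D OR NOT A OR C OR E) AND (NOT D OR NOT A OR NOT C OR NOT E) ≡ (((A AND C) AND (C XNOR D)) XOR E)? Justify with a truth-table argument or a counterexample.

Yes, they are equivalent — the two output columns agree on all 16 assignments:
D | A | C | E | Expression 1 | Expression 2
-------------------------------------------
0 | 0 | 0 | 0 | 0 | 0
0 | 0 | 0 | 1 | 1 | 1
0 | 0 | 1 | 0 | 0 | 0
0 | 0 | 1 | 1 | 1 | 1
0 | 1 | 0 | 0 | 0 | 0
0 | 1 | 0 | 1 | 1 | 1
0 | 1 | 1 | 0 | 0 | 0
0 | 1 | 1 | 1 | 1 | 1
1 | 0 | 0 | 0 | 0 | 0
1 | 0 | 0 | 1 | 1 | 1
1 | 0 | 1 | 0 | 0 | 0
1 | 0 | 1 | 1 | 1 | 1
1 | 1 | 0 | 0 | 0 | 0
1 | 1 | 0 | 1 | 1 | 1
1 | 1 | 1 | 0 | 1 | 1
1 | 1 | 1 | 1 | 0 | 0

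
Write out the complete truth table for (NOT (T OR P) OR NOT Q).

P | Q | T | Output
------------------
0 | 0 | 0 | 1
0 | 0 | 1 | 1
0 | 1 | 0 | 1
0 | 1 | 1 | 0
1 | 0 | 0 | 1
1 | 0 | 1 | 1
1 | 1 | 0 | 0
1 | 1 | 1 | 0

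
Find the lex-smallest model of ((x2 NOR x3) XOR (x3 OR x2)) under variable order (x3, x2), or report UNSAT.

x3=0, x2=0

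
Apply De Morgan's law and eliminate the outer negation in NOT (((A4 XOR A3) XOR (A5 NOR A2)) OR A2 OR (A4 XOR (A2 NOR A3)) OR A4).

NOT ((A4 XOR A3) XOR (A5 NOR A2)) AND NOT A2 AND NOT (A4 XOR (A2 NOR A3)) AND NOT A4
De Morgan's: NOT(OR of terms) = AND of negations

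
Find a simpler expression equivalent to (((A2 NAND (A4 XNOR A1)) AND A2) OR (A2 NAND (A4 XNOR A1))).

By absorption (E OR (E AND v) = E):
= (A2 NAND (A4 XNOR A1))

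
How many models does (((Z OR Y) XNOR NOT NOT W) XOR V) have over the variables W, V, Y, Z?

Satisfying assignments: (0,0,0,0), (0,1,0,1), (0,1,1,0), (0,1,1,1), (1,0,0,1), (1,0,1,0), (1,0,1,1), (1,1,0,0)
Count: 8 out of 16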